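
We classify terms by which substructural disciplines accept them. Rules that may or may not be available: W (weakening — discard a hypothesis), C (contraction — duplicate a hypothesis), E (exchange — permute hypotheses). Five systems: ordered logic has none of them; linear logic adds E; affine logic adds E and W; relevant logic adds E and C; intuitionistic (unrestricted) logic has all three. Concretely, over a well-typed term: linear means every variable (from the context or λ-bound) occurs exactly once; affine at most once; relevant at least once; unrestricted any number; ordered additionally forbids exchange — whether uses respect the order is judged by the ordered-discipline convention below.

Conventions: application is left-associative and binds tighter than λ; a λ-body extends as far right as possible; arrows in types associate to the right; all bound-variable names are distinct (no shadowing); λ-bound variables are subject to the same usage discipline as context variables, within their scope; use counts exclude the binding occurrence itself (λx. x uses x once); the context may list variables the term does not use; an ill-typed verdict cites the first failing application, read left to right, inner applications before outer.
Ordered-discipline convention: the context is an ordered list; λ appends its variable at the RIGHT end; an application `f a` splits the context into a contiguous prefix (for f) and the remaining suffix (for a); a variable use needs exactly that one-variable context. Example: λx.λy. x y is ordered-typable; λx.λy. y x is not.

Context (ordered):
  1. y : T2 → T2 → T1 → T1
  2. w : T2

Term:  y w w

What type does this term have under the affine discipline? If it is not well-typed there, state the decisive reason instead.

not well-typed under affine — needs contraction — w ×2
use counts: y ×1, w ×2
use order (left to right): y, w, w
typing: well-typed — term : T1 → T1
per-discipline verdicts: ordered ✗, linear ✗, affine ✗, relevant ✓, unrestricted ✓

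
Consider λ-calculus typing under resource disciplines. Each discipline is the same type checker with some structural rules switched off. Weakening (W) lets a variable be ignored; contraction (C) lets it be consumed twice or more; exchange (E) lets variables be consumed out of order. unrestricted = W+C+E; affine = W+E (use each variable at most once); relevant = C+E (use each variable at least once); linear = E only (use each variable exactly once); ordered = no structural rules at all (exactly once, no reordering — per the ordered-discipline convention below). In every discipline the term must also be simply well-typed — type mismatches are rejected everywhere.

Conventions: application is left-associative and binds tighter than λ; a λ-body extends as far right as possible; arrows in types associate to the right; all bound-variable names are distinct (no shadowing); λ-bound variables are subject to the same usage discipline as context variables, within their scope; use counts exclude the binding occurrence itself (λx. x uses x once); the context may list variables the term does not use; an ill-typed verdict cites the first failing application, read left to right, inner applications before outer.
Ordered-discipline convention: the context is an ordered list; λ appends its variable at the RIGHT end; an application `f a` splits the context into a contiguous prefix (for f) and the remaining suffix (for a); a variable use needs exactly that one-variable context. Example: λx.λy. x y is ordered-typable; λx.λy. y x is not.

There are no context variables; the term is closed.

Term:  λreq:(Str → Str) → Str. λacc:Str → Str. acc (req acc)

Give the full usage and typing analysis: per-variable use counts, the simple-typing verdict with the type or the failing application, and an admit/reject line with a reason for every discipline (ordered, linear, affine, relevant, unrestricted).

counts: req (bound)=1, acc (bound)=2
left-to-right use order: acc, req, acc
typing: ✓ — ((Str → Str) → Str) → (Str → Str) → Str
ordered: ✗, acc ×2 used more than once (contraction)
linear: ✗, acc ×2 used more than once (contraction)
affine: ✗, acc ×2 used more than once (contraction)
relevant: ✓, none of req, acc goes unused
unrestricted: ✓, simply typable at ((Str → Str) → Str) → (Str → Str) → Str; W, C, E all held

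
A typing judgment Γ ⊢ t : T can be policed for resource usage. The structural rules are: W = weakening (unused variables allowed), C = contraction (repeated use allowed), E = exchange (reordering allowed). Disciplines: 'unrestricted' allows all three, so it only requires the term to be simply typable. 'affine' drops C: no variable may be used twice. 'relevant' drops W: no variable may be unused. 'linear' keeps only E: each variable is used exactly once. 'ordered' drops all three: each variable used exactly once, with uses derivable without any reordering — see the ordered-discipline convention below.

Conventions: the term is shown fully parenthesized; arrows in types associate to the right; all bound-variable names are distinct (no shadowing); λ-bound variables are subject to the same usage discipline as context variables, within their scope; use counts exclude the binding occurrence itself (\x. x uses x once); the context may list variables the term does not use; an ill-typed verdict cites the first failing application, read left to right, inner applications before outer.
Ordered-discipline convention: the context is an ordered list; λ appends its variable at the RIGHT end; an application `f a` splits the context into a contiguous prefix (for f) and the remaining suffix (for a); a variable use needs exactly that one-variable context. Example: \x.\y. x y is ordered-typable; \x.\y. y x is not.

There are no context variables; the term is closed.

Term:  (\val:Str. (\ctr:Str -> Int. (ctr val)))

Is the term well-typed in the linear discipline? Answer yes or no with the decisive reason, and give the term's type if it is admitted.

yes — val, ctr: one use apiece; term : Str -> (Str -> Int) -> Int
usage: val [bound]: 1×, ctr [bound]: 1×
use order (left to right): ctr, val
typing: well-typed — term : Str -> (Str -> Int) -> Int
summary: ordered ✗ | linear ✓ | affine ✓ | relevant ✓ | unrestricted ✓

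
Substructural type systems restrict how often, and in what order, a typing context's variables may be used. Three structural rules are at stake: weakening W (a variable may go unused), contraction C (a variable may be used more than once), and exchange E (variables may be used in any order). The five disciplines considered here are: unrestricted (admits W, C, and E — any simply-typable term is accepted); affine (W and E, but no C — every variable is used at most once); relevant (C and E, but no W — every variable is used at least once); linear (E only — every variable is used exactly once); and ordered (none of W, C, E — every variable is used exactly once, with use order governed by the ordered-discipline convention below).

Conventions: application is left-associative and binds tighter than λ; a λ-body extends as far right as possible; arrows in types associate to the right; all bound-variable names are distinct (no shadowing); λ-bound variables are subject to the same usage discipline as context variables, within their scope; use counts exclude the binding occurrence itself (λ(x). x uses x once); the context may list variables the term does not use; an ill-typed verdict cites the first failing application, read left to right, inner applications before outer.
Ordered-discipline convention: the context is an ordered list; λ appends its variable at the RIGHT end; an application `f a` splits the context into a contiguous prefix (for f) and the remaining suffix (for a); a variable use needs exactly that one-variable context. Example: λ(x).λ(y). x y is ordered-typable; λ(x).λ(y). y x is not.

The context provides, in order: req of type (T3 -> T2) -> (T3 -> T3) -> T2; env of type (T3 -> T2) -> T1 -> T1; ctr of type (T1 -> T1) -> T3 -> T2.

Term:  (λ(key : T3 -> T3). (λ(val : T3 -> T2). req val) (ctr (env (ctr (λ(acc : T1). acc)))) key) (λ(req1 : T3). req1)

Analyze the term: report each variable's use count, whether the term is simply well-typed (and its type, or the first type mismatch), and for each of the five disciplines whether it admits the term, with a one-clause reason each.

usage: req: 1×, env: 1×, ctr: 2×, key [bound]: 1×, val [bound]: 1×, acc [bound]: 1×, req1 [bound]: 1×
order of uses: req, val, ctr, env, ctr, acc, key, req1
typing: well-typed — term : T2
ordered: ✗, needs contraction — ctr ×2
linear: ✗, needs contraction — ctr ×2
affine: ✗, needs contraction — ctr ×2
relevant: ✓, req, env, ctr, key, val, acc, req1: all used, weakening unneeded
unrestricted: ✓, well-typed at T2; no restrictions here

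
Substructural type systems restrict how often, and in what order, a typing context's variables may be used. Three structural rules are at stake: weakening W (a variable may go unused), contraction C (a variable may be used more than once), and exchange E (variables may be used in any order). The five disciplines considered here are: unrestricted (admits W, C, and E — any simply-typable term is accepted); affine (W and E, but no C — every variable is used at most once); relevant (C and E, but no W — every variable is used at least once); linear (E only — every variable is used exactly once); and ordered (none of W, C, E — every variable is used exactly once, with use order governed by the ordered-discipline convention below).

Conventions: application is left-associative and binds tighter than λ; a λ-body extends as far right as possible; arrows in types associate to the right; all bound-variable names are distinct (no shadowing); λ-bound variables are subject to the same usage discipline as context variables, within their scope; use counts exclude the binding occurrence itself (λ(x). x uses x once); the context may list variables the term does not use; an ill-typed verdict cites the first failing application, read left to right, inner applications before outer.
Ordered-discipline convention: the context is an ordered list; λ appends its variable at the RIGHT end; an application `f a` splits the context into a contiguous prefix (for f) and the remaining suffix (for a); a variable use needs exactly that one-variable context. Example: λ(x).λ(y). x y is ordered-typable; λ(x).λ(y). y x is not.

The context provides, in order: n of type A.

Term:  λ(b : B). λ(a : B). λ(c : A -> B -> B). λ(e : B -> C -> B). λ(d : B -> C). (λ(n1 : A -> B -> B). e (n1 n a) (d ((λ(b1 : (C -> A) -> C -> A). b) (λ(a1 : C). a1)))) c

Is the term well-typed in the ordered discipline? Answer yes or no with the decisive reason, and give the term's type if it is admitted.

no — a type mismatch blocks all five
counts: n: 1; b [bound]: 1; a [bound]: 1; c [bound]: 1; e [bound]: 1; d [bound]: 1; n1 [bound]: 1; b1 [bound]: 0; a1 [bound]: 1
use order (left to right): e, n1, n, a, d, b, a1, c
typing: ill-typed: argument of type C -> C where (C -> A) -> C -> A is required
across the five disciplines: ordered ✗; linear ✗; affine ✗; relevant ✗; unrestricted ✗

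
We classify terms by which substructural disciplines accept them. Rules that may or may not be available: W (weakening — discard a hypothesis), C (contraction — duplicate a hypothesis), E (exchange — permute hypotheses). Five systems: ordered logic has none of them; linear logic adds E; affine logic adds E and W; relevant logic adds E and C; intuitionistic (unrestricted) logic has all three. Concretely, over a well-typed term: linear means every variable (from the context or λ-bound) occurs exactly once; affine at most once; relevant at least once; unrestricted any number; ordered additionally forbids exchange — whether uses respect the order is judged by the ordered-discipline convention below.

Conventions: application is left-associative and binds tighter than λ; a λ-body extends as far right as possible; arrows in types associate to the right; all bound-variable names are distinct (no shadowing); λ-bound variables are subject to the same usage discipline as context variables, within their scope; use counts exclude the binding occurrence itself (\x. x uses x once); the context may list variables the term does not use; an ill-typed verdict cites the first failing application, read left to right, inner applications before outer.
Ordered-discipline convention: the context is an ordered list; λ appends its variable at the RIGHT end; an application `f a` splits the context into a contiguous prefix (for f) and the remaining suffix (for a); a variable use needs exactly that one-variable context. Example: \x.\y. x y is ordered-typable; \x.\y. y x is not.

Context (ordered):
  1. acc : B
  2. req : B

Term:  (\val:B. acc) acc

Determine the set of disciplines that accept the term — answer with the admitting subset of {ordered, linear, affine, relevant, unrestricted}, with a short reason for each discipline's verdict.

accepted by: unrestricted
use counts: acc=2, req=0, val (bound)=0
order of uses: acc, acc
typing: well-typed at B
ordered: ✗ — needs contraction — acc ×2; unused: req, val — weakening required
linear: ✗ — needs contraction — acc ×2; unused: req, val — weakening required
affine: ✗ — needs contraction — acc ×2
relevant: ✗ — unused: req, val — weakening required
unrestricted: ✓ — type-checks (B) and nothing is barred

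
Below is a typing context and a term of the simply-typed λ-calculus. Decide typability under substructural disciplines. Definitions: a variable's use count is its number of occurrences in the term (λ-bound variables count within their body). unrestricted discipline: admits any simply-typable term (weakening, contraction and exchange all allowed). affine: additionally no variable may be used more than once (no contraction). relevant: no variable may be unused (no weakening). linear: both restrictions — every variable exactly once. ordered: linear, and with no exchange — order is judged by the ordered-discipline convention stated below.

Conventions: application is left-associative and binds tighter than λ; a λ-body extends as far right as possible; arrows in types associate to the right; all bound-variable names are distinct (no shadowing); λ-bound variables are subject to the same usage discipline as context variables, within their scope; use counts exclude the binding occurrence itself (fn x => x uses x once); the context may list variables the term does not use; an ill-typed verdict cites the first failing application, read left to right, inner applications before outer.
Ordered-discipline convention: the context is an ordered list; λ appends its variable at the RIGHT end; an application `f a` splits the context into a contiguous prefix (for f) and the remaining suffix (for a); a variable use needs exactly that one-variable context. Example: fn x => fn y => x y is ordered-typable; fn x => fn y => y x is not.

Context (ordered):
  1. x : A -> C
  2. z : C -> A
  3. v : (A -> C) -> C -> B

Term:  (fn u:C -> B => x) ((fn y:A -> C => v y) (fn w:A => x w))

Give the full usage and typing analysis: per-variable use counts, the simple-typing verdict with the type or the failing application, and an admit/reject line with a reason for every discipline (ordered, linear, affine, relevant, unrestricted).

use counts: x=2, z=0, v=1, u (λ-bound)=0, y (λ-bound)=1, w (λ-bound)=1
uses in reading order: x, v, y, x, w
typing: well-typed — term : A -> C
ordered: ✗, uses contraction: x ×2; z, u never used (weakening)
linear: ✗, uses contraction: x ×2; z, u never used (weakening)
affine: ✗, uses contraction: x ×2
relevant: ✗, z, u never used (weakening)
unrestricted: ✓, simply typable at A -> C; W, C, E all held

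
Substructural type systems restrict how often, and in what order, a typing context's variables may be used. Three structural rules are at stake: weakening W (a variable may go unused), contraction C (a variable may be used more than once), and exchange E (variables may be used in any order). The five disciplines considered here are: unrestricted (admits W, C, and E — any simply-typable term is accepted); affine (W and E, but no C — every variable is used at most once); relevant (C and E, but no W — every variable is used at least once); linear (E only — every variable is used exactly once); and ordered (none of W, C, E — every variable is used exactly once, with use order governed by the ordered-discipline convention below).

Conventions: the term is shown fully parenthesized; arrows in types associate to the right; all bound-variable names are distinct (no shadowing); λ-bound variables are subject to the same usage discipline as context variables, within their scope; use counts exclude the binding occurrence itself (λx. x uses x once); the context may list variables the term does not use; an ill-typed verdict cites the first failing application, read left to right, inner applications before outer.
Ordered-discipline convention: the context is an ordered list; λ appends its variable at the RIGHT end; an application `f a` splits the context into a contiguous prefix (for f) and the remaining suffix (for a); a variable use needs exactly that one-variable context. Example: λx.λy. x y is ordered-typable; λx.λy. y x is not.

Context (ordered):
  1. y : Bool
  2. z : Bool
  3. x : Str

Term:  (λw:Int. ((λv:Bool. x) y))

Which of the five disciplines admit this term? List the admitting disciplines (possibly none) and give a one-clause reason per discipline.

accepted by: affine, unrestricted
variable uses: y: 1, z: 0, x: 1, w [bound]: 0, v [bound]: 0
left-to-right use order: x, y
typing: well-typed at Int -> Str
ordered: ✗ — unused: z, w, v — weakening required
linear: ✗ — unused: z, w, v — weakening required
affine: ✓ — at most one use each (y, z, x, w, v)
relevant: ✗ — unused: z, w, v — weakening required
unrestricted: ✓ — typability at Int -> Str is all that's needed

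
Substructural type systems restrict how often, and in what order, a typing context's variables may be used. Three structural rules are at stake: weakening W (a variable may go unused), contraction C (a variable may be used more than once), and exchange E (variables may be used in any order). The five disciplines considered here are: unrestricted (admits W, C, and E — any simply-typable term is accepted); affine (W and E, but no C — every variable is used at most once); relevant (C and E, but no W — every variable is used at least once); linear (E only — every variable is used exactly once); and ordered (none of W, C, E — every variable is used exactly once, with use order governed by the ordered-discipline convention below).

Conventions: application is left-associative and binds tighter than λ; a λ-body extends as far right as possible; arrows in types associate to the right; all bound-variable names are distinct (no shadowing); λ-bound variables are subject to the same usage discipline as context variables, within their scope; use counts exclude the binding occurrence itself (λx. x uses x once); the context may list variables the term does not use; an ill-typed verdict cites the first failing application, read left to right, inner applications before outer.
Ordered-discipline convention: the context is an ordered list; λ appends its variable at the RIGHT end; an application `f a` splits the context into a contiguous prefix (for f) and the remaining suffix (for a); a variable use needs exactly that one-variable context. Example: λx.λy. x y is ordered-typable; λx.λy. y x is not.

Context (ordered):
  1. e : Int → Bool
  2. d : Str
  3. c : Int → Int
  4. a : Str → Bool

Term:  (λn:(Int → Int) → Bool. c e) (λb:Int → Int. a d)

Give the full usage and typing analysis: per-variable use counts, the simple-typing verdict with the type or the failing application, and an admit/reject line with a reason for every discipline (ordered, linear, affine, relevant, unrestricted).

counts: e=1; d=1; c=1; a=1; n (λ-bound)=0; b (λ-bound)=0
left-to-right use order: c, e, a, d
typing: ill-typed: a function awaiting Int gets Int → Bool
ordered ✗ (not simply typable)
linear ✗ (fails simple typing)
affine ✗ (a type mismatch blocks all five)
relevant ✗ (the type mismatch rejects it)
unrestricted ✗ (not simply typable)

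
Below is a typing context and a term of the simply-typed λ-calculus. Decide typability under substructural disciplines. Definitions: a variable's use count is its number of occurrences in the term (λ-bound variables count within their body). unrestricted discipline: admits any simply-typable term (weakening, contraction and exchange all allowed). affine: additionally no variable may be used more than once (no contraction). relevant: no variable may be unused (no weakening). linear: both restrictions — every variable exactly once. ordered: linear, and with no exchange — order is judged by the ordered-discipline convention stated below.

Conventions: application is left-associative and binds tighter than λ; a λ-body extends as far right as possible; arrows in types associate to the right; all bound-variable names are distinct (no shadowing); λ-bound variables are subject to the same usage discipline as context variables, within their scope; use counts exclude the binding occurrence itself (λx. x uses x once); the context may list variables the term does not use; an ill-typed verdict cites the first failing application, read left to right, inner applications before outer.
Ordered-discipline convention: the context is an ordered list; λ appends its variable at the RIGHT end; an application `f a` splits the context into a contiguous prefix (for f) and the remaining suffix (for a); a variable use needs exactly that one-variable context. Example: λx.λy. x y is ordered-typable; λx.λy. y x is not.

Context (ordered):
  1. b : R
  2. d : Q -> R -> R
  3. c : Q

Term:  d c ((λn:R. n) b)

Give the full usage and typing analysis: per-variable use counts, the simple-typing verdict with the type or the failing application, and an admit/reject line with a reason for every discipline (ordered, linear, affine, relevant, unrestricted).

use counts: b=1; d=1; c=1; n (λ-bound)=1
use order (left to right): d, c, n, b
typing: well-typed — term : R
ordered: ✗ — no contiguous prefix/suffix split fits d, c, n, b
linear: ✓ — b, d, c, n: one use apiece
affine: ✓ — b, d, c, n: no repeats, contraction unneeded
relevant: ✓ — none of b, d, c, n goes unused
unrestricted: ✓ — simply typable at R; W, C, E all held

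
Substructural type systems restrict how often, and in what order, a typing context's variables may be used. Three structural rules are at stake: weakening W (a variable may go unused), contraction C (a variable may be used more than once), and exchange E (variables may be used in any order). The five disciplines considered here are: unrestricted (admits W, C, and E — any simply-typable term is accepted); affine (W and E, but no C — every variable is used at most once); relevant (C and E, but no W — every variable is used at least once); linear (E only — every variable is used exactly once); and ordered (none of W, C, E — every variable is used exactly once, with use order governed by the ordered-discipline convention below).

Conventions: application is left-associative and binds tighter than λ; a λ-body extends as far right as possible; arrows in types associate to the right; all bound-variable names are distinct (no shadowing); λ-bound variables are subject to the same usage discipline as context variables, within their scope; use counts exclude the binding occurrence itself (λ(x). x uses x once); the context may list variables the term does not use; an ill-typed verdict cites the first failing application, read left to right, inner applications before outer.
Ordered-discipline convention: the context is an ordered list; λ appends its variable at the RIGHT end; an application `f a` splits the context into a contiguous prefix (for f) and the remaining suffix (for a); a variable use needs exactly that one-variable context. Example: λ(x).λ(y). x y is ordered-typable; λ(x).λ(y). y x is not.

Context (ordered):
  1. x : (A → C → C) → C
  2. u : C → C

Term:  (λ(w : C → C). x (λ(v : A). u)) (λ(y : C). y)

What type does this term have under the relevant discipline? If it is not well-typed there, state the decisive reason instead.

not well-typed under relevant — w, v never used (weakening)
usage: x ×1, u ×1, w (bound) ×0, v (bound) ×0, y (bound) ×1
order of uses: x, u, y
typing: well-typed — term : C
summary: ordered ✗, linear ✗, affine ✓, relevant ✗, unrestricted ✓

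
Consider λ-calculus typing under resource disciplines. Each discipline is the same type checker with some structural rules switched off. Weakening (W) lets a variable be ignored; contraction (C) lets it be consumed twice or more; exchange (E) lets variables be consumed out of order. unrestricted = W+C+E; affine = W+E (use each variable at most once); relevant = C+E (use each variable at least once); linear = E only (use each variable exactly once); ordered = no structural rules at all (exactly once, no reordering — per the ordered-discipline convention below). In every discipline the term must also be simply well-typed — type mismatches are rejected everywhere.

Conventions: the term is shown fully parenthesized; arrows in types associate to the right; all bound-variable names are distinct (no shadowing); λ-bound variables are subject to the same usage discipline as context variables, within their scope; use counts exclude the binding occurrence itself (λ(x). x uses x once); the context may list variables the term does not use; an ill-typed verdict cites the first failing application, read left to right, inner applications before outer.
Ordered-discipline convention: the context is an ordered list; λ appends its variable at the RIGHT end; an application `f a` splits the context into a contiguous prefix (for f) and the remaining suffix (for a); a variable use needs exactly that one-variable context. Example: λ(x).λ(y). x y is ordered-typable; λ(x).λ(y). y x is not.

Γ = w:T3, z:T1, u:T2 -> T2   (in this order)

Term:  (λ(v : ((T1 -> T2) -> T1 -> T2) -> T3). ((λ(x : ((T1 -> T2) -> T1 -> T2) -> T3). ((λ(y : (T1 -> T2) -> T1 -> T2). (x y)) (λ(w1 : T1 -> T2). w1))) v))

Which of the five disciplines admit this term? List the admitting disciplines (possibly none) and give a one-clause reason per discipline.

admitted by: affine, unrestricted
use counts: w: 0×, z: 0×, u: 0×, v [bound]: 1×, x [bound]: 1×, y [bound]: 1×, w1 [bound]: 1×
uses in reading order: x, y, w1, v
typing: ✓ — (((T1 -> T2) -> T1 -> T2) -> T3) -> T3
ordered ✗ (w, z, u left unused)
linear ✗ (w, z, u left unused)
affine ✓ (no duplicate uses among w, z, u, v, x, y, w1)
relevant ✗ (w, z, u left unused)
unrestricted ✓ (typability at (((T1 -> T2) -> T1 -> T2) -> T3) -> T3 is all that's needed)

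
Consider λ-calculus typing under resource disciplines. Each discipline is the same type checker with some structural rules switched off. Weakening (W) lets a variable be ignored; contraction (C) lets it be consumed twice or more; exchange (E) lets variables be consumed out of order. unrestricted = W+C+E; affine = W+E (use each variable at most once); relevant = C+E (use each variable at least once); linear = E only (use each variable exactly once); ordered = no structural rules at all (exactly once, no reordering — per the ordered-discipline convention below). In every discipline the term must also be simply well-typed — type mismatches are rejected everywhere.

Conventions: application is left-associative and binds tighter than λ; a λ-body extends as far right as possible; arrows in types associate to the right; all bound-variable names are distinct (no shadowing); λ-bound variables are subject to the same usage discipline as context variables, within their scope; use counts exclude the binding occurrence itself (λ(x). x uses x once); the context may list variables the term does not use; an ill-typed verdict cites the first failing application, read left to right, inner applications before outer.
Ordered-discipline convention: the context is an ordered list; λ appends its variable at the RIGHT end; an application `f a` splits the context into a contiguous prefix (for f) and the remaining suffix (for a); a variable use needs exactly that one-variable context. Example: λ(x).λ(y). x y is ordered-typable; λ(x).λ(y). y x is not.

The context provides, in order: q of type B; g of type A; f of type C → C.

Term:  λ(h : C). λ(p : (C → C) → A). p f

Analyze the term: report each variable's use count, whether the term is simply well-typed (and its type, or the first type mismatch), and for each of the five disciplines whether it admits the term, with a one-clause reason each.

use counts: q: 0, g: 0, f: 1, h (λ-bound): 0, p (λ-bound): 1
left-to-right use order: p, f
typing: ✓ — C → ((C → C) → A) → A
ordered: ✗ — needs weakening: q, g, h unused
linear: ✗ — needs weakening: q, g, h unused
affine: ✓ — q, g, f, h, p: no repeats, contraction unneeded
relevant: ✗ — needs weakening: q, g, h unused
unrestricted: ✓ — simply typable at C → ((C → C) → A) → A; W, C, E all held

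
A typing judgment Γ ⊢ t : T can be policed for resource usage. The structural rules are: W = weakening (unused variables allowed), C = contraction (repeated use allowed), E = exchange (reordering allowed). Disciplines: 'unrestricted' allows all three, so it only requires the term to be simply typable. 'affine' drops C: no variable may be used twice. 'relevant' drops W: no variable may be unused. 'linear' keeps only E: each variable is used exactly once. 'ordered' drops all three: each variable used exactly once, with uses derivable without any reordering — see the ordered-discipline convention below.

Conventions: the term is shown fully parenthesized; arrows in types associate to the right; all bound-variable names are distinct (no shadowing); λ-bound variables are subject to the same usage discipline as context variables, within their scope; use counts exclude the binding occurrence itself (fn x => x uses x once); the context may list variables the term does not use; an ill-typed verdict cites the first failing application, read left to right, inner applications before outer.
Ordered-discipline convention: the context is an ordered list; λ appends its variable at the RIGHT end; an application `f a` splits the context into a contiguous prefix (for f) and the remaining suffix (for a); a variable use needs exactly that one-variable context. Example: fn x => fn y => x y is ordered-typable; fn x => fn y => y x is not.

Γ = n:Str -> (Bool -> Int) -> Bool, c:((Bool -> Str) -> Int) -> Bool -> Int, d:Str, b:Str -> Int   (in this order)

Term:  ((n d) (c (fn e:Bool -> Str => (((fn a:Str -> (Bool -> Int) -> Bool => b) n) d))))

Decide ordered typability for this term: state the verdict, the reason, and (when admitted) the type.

no — repeated use of n ×2, d ×2; e, a never used (weakening)
variable uses: n: 2, c: 1, d: 2, b: 1, e [bound]: 0, a [bound]: 0
order of uses: n, d, c, b, n, d
typing: ✓ — Bool
all disciplines: ordered ✗; linear ✗; affine ✗; relevant ✗; unrestricted ✓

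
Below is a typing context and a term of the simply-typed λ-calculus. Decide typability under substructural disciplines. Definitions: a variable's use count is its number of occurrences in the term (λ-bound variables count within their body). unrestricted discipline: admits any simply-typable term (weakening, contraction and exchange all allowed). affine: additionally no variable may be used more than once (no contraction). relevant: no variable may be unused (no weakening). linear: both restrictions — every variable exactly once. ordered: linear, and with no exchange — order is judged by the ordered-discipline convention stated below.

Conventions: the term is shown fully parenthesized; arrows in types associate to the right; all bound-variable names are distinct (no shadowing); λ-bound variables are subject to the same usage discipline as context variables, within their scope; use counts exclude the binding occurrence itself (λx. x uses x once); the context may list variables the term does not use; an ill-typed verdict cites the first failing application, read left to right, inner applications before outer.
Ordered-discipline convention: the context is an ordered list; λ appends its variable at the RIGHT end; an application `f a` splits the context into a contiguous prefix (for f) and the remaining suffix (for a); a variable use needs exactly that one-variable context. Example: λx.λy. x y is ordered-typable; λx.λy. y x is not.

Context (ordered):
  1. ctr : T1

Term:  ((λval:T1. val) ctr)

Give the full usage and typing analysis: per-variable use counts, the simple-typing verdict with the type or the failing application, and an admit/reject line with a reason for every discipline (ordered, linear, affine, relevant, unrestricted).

usage: ctr: 1×, val (bound): 1×
use order (left to right): val, ctr
typing: well-typed — term : T1
ordered: ✓ — ctr, val: once each, no exchange needed
linear: ✓ — exactly-once usage across ctr, val
affine: ✓ — ctr, val: no repeats, contraction unneeded
relevant: ✓ — at least one use each (ctr, val)
unrestricted: ✓ — typability at T1 is all that's needed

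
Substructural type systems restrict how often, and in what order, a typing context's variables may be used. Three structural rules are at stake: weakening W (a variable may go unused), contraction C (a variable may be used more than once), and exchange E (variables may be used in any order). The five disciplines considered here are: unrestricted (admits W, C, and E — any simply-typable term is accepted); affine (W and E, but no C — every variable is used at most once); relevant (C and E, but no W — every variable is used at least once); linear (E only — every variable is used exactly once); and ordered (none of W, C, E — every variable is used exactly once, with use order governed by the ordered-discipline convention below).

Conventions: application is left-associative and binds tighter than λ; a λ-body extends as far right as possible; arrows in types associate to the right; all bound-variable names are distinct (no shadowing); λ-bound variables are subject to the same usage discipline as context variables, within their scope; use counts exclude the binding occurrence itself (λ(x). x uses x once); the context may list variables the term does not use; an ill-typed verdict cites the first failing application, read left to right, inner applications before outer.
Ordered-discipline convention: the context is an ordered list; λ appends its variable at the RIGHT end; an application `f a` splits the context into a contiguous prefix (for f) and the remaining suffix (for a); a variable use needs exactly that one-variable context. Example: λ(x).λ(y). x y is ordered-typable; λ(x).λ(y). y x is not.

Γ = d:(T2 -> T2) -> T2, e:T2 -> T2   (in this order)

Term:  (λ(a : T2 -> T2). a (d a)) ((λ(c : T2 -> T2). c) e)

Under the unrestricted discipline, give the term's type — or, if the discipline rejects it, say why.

term : T2
variable uses: d=1, e=1, a (λ-bound)=2, c (λ-bound)=1
uses in reading order: a, d, a, c, e
typing: the term checks, with type T2
summary: ordered ✗; linear ✗; affine ✗; relevant ✓; unrestricted ✓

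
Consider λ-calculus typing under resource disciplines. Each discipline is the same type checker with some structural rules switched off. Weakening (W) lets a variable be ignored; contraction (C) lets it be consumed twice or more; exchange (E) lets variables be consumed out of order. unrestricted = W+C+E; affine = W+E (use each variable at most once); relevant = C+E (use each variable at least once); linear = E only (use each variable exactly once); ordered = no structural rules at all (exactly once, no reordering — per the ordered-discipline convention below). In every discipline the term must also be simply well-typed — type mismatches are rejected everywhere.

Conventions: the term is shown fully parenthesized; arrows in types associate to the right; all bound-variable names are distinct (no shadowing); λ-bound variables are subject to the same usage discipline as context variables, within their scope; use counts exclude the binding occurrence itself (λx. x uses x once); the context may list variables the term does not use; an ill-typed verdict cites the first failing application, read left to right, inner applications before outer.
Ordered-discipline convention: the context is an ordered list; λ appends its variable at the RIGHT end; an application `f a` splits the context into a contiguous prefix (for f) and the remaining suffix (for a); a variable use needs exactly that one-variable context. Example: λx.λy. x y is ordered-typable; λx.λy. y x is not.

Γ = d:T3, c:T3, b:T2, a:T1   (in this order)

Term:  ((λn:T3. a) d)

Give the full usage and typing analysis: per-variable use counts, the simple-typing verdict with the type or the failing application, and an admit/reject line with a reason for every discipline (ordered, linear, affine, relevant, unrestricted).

usage: d ×1; c ×0; b ×0; a ×1; n [bound] ×0
uses in reading order: a, d
typing: the term checks, with type T1
ordered ✗ (unused: c, b, n — weakening required)
linear ✗ (unused: c, b, n — weakening required)
affine ✓ (at most one use each (d, c, b, a, n))
relevant ✗ (unused: c, b, n — weakening required)
unrestricted ✓ (type-checks (T1) and nothing is barred)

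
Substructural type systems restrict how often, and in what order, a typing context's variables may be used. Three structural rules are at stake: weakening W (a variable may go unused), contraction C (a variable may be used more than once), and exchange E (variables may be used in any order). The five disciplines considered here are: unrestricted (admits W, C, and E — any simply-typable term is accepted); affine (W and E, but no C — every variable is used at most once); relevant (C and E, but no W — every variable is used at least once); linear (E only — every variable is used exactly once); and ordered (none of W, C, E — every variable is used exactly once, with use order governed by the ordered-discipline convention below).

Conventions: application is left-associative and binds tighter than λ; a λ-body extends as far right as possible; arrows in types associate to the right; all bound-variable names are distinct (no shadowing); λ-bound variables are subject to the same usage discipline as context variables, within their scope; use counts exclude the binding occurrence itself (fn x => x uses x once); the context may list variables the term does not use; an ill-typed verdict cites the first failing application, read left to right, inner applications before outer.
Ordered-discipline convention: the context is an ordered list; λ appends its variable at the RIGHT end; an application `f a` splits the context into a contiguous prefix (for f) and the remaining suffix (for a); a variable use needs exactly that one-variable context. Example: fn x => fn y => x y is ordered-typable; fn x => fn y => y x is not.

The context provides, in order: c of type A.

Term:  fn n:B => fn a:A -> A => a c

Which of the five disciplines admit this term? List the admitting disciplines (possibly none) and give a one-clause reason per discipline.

admitted in: affine, unrestricted
counts: c ×1; n (bound) ×0; a (bound) ×1
order of uses: a, c
typing: the term checks, with type B -> (A -> A) -> A
ordered ✗ (needs weakening: n unused)
linear ✗ (needs weakening: n unused)
affine ✓ (at most one use each (c, n, a))
relevant ✗ (needs weakening: n unused)
unrestricted ✓ (type-checks (B -> (A -> A) -> A) and nothing is barred)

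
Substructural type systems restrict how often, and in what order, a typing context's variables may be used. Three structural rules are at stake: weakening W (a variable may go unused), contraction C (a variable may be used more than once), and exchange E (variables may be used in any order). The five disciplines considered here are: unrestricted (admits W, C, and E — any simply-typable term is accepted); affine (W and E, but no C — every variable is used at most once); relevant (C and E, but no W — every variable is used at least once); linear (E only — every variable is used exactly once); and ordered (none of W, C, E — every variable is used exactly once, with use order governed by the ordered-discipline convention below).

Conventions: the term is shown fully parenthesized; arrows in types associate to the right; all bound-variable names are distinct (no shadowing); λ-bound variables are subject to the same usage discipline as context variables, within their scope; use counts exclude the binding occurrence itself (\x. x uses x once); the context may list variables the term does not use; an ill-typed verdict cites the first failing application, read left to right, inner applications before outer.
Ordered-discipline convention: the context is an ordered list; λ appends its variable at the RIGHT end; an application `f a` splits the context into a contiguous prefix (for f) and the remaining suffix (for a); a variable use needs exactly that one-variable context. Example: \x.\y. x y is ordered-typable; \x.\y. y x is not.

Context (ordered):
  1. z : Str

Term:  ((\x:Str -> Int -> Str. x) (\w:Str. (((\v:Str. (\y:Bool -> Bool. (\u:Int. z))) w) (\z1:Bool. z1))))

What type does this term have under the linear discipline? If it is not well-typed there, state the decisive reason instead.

not well-typed under linear — unused: v, y, u — weakening required
use counts: z=1; x (λ-bound)=1; w (λ-bound)=1; v (λ-bound)=0; y (λ-bound)=0; u (λ-bound)=0; z1 (λ-bound)=1
order of uses: x, z, w, z1
typing: well-typed — term : Str -> Int -> Str
summary: ordered ✗ · linear ✗ · affine ✓ · relevant ✗ · unrestricted ✓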